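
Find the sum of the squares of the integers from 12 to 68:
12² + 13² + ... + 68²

Use ∑_{k=1}^{n} k² = n(n+1)(2n+1)/6, then subtract the first 11 terms.
∑_{k=1}^{68} k² = 68×69×137/6 = 107134
∑_{k=1}^{11} k² = 11×12×23/6 = 506
∑_{k=12}^{68} k² = 107134 - 506 = 106628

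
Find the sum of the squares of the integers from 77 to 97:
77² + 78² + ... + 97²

Use ∑_{k=1}^{n} k² = n(n+1)(2n+1)/6, then subtract the first 76 terms.
∑_{k=1}^{97} k² = 97×98×195/6 = 308945
∑_{k=1}^{76} k² = 76×77×153/6 = 149226
∑_{k=77}^{97} k² = 308945 - 149226 = 159719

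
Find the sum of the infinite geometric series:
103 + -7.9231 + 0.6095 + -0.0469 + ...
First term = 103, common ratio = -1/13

For |r| < 1, S = a / (1 - r)
S = 103 / (1 - (-1/13))
S = 103 / (14/13)
S = 1339/14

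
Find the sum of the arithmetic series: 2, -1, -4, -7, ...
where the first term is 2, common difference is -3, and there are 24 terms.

Sₙ = n/2 × (first + last)
Last term = a + (n-1)d = 2 + (24-1)×(-3) = -67
S_24 = 24/2 × (2 + (-67))
S_24 = 24/2 × (-65) = -780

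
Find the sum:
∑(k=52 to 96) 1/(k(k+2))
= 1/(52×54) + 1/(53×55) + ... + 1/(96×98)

Partial fractions: 1/(k(k+2)) = (1/2)[1/k - 1/(k+2)]
Telescoping leaves the first two and last two terms:
= (1/2)[1/52 + 1/53 - 1/97 - 1/98]
= 230355/26198536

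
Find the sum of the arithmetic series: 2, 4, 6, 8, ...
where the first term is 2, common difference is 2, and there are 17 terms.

Sₙ = n/2 × (first + last)
Last term = a + (n-1)d = 2 + (17-1)×2 = 34
S_17 = 17/2 × (2 + 34)
S_17 = 17/2 × 36 = 306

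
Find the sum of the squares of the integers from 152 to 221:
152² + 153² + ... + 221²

Use ∑_{k=1}^{n} k² = n(n+1)(2n+1)/6, then subtract the first 151 terms.
∑_{k=1}^{221} k² = 221×222×443/6 = 3622411
∑_{k=1}^{151} k² = 151×152×303/6 = 1159076
∑_{k=152}^{221} k² = 3622411 - 1159076 = 2463335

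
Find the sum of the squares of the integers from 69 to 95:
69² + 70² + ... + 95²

Use ∑_{k=1}^{n} k² = n(n+1)(2n+1)/6, then subtract the first 68 terms.
∑_{k=1}^{95} k² = 95×96×191/6 = 290320
∑_{k=1}^{68} k² = 68×69×137/6 = 107134
∑_{k=69}^{95} k² = 290320 - 107134 = 183186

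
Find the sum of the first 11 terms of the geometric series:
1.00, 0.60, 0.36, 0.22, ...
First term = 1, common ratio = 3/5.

Sₙ = a(1 - rⁿ) / (1 - r)
S_11 = 1(1 - (3/5)^11) / (1 - (3/5))
S_11 = 1(1 - (177147/48828125)) / (2/5)
S_11 = 24325489/9765625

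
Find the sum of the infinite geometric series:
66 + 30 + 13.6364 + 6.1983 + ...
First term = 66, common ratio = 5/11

For |r| < 1, S = a / (1 - r)
S = 66 / (1 - (5/11))
S = 66 / (6/11)
S = 121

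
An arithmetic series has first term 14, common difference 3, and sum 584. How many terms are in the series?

Using S = n/2 × [2a + (n-1)d]
584 = n/2 × [2(14) + (n-1)(3)]
584 = n/2 × [28 + 3n - 3]
1168 = n × [25 + 3n]
3n² + (25)n - 1168 = 0
Discriminant: Δ = (25)² - 4(3)(-1168) = 625 + 14016 = 14641
√Δ = 121
n = [-(25) + √Δ] / (2·3) = (-25 + 121) / 6 = 96 / 6 = 16
(The negative root is discarded since n must be a positive integer.)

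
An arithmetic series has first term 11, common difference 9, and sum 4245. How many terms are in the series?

Using S = n/2 × [2a + (n-1)d]
4245 = n/2 × [2(11) + (n-1)(9)]
4245 = n/2 × [22 + 9n - 9]
8490 = n × [13 + 9n]
9n² + (13)n - 8490 = 0
Discriminant: Δ = (13)² - 4(9)(-8490) = 169 + 305640 = 305809
√Δ = 553
n = [-(13) + √Δ] / (2·9) = (-13 + 553) / 18 = 540 / 18 = 30
(The negative root is discarded since n must be a positive integer.)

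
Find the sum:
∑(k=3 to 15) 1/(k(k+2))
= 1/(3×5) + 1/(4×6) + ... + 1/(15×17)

Partial fractions: 1/(k(k+2)) = (1/2)[1/k - 1/(k+2)]
Telescoping leaves the first two and last two terms:
= (1/2)[1/3 + 1/4 - 1/16 - 1/17]
= 377/1632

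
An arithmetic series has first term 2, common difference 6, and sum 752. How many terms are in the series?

Using S = n/2 × [2a + (n-1)d]
752 = n/2 × [2(2) + (n-1)(6)]
752 = n/2 × [4 + 6n - 6]
1504 = n × [-2 + 6n]
6n² + (-2)n - 1504 = 0
Discriminant: Δ = (-2)² - 4(6)(-1504) = 4 + 36096 = 36100
√Δ = 190
n = [-(-2) + √Δ] / (2·6) = (2 + 190) / 12 = 192 / 12 = 16
(The negative root is discarded since n must be a positive integer.)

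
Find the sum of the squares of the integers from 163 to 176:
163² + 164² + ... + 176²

Use ∑_{k=1}^{n} k² = n(n+1)(2n+1)/6, then subtract the first 162 terms.
∑_{k=1}^{176} k² = 176×177×353/6 = 1832776
∑_{k=1}^{162} k² = 162×163×325/6 = 1430325
∑_{k=163}^{176} k² = 1832776 - 1430325 = 402451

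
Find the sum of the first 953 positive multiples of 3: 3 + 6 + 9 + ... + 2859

Factor out 3: = 3(1 + 2 + ... + 953) = 3 × n(n+1)/2
= 3 × 953×954/2
= 3 × 454581
= 1363743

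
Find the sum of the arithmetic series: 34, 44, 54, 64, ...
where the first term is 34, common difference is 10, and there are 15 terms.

Sₙ = n/2 × (first + last)
Last term = a + (n-1)d = 34 + (15-1)×10 = 174
S_15 = 15/2 × (34 + 174)
S_15 = 15/2 × 208 = 1560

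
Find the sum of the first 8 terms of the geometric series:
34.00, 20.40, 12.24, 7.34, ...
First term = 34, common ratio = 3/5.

Sₙ = a(1 - rⁿ) / (1 - r)
S_8 = 34(1 - (3/5)^8) / (1 - (3/5))
S_8 = 34(1 - (6561/390625)) / (2/5)
S_8 = 6529088/78125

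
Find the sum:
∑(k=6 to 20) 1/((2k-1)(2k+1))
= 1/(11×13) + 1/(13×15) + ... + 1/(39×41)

Partial fractions: 1/((2k-1)(2k+1)) = (1/2)[1/(2k-1) - 1/(2k+1)]
The series telescopes:
= (1/2)[1/11 - 1/41]
= 15/451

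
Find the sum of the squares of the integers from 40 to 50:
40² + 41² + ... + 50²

Use ∑_{k=1}^{n} k² = n(n+1)(2n+1)/6, then subtract the first 39 terms.
∑_{k=1}^{50} k² = 50×51×101/6 = 42925
∑_{k=1}^{39} k² = 39×40×79/6 = 20540
∑_{k=40}^{50} k² = 42925 - 20540 = 22385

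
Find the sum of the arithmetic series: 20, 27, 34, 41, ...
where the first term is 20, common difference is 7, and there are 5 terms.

Sₙ = n/2 × (first + last)
Last term = a + (n-1)d = 20 + (5-1)×7 = 48
S_5 = 5/2 × (20 + 48)
S_5 = 5/2 × 68 = 170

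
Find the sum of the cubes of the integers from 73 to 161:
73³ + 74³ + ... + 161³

Use ∑_{k=1}^{n} k³ = [n(n+1)/2]², then subtract the first 72 terms.
∑_{k=1}^{161} k³ = [161×162/2]² = 13041² = 170067681
∑_{k=1}^{72} k³ = [72×73/2]² = 2628² = 6906384
∑_{k=73}^{161} k³ = 170067681 - 6906384 = 163161297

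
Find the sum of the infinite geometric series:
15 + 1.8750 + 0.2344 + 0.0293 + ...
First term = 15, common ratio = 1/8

For |r| < 1, S = a / (1 - r)
S = 15 / (1 - (1/8))
S = 15 / (7/8)
S = 120/7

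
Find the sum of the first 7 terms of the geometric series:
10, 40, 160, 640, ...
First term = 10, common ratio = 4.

Sₙ = a(1 - rⁿ) / (1 - r)
S_7 = 10(1 - 4^7) / (1 - 4)
S_7 = 10(1 - 16384) / (-3)
S_7 = 54610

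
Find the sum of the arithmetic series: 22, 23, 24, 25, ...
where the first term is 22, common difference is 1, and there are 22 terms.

Sₙ = n/2 × (first + last)
Last term = a + (n-1)d = 22 + (22-1)×1 = 43
S_22 = 22/2 × (22 + 43)
S_22 = 22/2 × 65 = 715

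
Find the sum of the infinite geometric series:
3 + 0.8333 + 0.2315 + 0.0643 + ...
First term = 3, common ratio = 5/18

For |r| < 1, S = a / (1 - r)
S = 3 / (1 - (5/18))
S = 3 / (13/18)
S = 54/13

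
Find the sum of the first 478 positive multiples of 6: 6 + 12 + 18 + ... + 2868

Factor out 6: = 6(1 + 2 + ... + 478) = 6 × n(n+1)/2
= 6 × 478×479/2
= 6 × 114481
= 686886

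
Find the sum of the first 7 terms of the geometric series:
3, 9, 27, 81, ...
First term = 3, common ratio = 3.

Sₙ = a(1 - rⁿ) / (1 - r)
S_7 = 3(1 - 3^7) / (1 - 3)
S_7 = 3(1 - 2187) / (-2)
S_7 = 3279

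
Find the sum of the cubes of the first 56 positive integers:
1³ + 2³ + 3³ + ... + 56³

Formula: ∑k³ = [n(n+1)/2]²
= [56×57/2]²
= 1596²
= 2547216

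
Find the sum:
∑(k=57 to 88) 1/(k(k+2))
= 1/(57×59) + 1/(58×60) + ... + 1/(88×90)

Partial fractions: 1/(k(k+2)) = (1/2)[1/k - 1/(k+2)]
Telescoping leaves the first two and last two terms:
= (1/2)[1/57 + 1/58 - 1/89 - 1/90]
= 13724/2206755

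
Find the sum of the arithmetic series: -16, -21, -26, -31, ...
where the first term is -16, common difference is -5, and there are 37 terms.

Sₙ = n/2 × (first + last)
Last term = a + (n-1)d = -16 + (37-1)×(-5) = -196
S_37 = 37/2 × (-16 + (-196))
S_37 = 37/2 × (-212) = -3922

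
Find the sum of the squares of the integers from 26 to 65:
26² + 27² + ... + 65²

Use ∑_{k=1}^{n} k² = n(n+1)(2n+1)/6, then subtract the first 25 terms.
∑_{k=1}^{65} k² = 65×66×131/6 = 93665
∑_{k=1}^{25} k² = 25×26×51/6 = 5525
∑_{k=26}^{65} k² = 93665 - 5525 = 88140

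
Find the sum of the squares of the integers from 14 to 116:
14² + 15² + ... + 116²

Use ∑_{k=1}^{n} k² = n(n+1)(2n+1)/6, then subtract the first 13 terms.
∑_{k=1}^{116} k² = 116×117×233/6 = 527046
∑_{k=1}^{13} k² = 13×14×27/6 = 819
∑_{k=14}^{116} k² = 527046 - 819 = 526227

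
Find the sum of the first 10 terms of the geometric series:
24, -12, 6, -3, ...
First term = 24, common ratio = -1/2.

Sₙ = a(1 - rⁿ) / (1 - r)
S_10 = 24(1 - (-1/2)^10) / (1 - (-1/2))
S_10 = 24(1 - (1/1024)) / (3/2)
S_10 = 1023/64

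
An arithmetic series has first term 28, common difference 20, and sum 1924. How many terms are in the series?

Using S = n/2 × [2a + (n-1)d]
1924 = n/2 × [2(28) + (n-1)(20)]
1924 = n/2 × [56 + 20n - 20]
3848 = n × [36 + 20n]
20n² + (36)n - 3848 = 0
Discriminant: Δ = (36)² - 4(20)(-3848) = 1296 + 307840 = 309136
√Δ = 556
n = [-(36) + √Δ] / (2·20) = (-36 + 556) / 40 = 520 / 40 = 13
(The negative root is discarded since n must be a positive integer.)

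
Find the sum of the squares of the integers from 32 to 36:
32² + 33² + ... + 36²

Use ∑_{k=1}^{n} k² = n(n+1)(2n+1)/6, then subtract the first 31 terms.
∑_{k=1}^{36} k² = 36×37×73/6 = 16206
∑_{k=1}^{31} k² = 31×32×63/6 = 10416
∑_{k=32}^{36} k² = 16206 - 10416 = 5790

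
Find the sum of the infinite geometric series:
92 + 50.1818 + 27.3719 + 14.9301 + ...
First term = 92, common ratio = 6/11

For |r| < 1, S = a / (1 - r)
S = 92 / (1 - (6/11))
S = 92 / (5/11)
S = 1012/5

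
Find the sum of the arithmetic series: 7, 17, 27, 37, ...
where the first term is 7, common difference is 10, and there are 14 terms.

Sₙ = n/2 × (first + last)
Last term = a + (n-1)d = 7 + (14-1)×10 = 137
S_14 = 14/2 × (7 + 137)
S_14 = 14/2 × 144 = 1008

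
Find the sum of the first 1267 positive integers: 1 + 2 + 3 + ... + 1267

Formula: ∑k = n(n+1)/2
= 1267×1268/2
= 1606556/2
= 803278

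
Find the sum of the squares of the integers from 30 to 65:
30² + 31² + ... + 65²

Use ∑_{k=1}^{n} k² = n(n+1)(2n+1)/6, then subtract the first 29 terms.
∑_{k=1}^{65} k² = 65×66×131/6 = 93665
∑_{k=1}^{29} k² = 29×30×59/6 = 8555
∑_{k=30}^{65} k² = 93665 - 8555 = 85110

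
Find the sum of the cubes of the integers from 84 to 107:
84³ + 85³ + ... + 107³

Use ∑_{k=1}^{n} k³ = [n(n+1)/2]², then subtract the first 83 terms.
∑_{k=1}^{107} k³ = [107×108/2]² = 5778² = 33385284
∑_{k=1}^{83} k³ = [83×84/2]² = 3486² = 12152196
∑_{k=84}^{107} k³ = 33385284 - 12152196 = 21233088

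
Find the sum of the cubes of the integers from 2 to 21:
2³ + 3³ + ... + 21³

Use ∑_{k=1}^{n} k³ = [n(n+1)/2]², then subtract the first 1 terms.
∑_{k=1}^{21} k³ = [21×22/2]² = 231² = 53361
∑_{k=1}^{1} k³ = [1×2/2]² = 1² = 1
∑_{k=2}^{21} k³ = 53361 - 1 = 53360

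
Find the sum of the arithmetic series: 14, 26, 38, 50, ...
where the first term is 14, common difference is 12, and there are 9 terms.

Sₙ = n/2 × (first + last)
Last term = a + (n-1)d = 14 + (9-1)×12 = 110
S_9 = 9/2 × (14 + 110)
S_9 = 9/2 × 124 = 558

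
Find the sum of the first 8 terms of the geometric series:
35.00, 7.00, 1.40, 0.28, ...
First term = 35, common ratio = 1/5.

Sₙ = a(1 - rⁿ) / (1 - r)
S_8 = 35(1 - (1/5)^8) / (1 - (1/5))
S_8 = 35(1 - (1/390625)) / (4/5)
S_8 = 683592/15625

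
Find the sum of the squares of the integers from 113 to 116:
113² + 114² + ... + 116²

Use ∑_{k=1}^{n} k² = n(n+1)(2n+1)/6, then subtract the first 112 terms.
∑_{k=1}^{116} k² = 116×117×233/6 = 527046
∑_{k=1}^{112} k² = 112×113×225/6 = 474600
∑_{k=113}^{116} k² = 527046 - 474600 = 52446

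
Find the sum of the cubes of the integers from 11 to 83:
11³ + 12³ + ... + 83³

Use ∑_{k=1}^{n} k³ = [n(n+1)/2]², then subtract the first 10 terms.
∑_{k=1}^{83} k³ = [83×84/2]² = 3486² = 12152196
∑_{k=1}^{10} k³ = [10×11/2]² = 55² = 3025
∑_{k=11}^{83} k³ = 12152196 - 3025 = 12149171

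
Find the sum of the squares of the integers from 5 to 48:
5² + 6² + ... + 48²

Use ∑_{k=1}^{n} k² = n(n+1)(2n+1)/6, then subtract the first 4 terms.
∑_{k=1}^{48} k² = 48×49×97/6 = 38024
∑_{k=1}^{4} k² = 4×5×9/6 = 30
∑_{k=5}^{48} k² = 38024 - 30 = 37994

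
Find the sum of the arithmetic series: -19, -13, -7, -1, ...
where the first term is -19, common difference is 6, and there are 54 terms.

Sₙ = n/2 × (first + last)
Last term = a + (n-1)d = -19 + (54-1)×6 = 299
S_54 = 54/2 × (-19 + 299)
S_54 = 54/2 × 280 = 7560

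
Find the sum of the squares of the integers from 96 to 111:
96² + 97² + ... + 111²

Use ∑_{k=1}^{n} k² = n(n+1)(2n+1)/6, then subtract the first 95 terms.
∑_{k=1}^{111} k² = 111×112×223/6 = 462056
∑_{k=1}^{95} k² = 95×96×191/6 = 290320
∑_{k=96}^{111} k² = 462056 - 290320 = 171736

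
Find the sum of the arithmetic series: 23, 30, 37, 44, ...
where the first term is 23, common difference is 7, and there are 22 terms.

Sₙ = n/2 × (first + last)
Last term = a + (n-1)d = 23 + (22-1)×7 = 170
S_22 = 22/2 × (23 + 170)
S_22 = 22/2 × 193 = 2123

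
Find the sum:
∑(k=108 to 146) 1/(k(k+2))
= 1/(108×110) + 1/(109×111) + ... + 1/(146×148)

Partial fractions: 1/(k(k+2)) = (1/2)[1/k - 1/(k+2)]
Telescoping leaves the first two and last two terms:
= (1/2)[1/108 + 1/109 - 1/147 - 1/148]
= 52013/21342636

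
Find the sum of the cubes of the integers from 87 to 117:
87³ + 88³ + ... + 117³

Use ∑_{k=1}^{n} k³ = [n(n+1)/2]², then subtract the first 86 terms.
∑_{k=1}^{117} k³ = [117×118/2]² = 6903² = 47651409
∑_{k=1}^{86} k³ = [86×87/2]² = 3741² = 13995081
∑_{k=87}^{117} k³ = 47651409 - 13995081 = 33656328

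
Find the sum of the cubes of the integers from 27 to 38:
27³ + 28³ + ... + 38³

Use ∑_{k=1}^{n} k³ = [n(n+1)/2]², then subtract the first 26 terms.
∑_{k=1}^{38} k³ = [38×39/2]² = 741² = 549081
∑_{k=1}^{26} k³ = [26×27/2]² = 351² = 123201
∑_{k=27}^{38} k³ = 549081 - 123201 = 425880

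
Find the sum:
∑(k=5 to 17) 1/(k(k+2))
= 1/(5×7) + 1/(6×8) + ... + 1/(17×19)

Partial fractions: 1/(k(k+2)) = (1/2)[1/k - 1/(k+2)]
Telescoping leaves the first two and last two terms:
= (1/2)[1/5 + 1/6 - 1/18 - 1/19]
= 221/1710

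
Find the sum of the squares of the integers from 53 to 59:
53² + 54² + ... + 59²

Use ∑_{k=1}^{n} k² = n(n+1)(2n+1)/6, then subtract the first 52 terms.
∑_{k=1}^{59} k² = 59×60×119/6 = 70210
∑_{k=1}^{52} k² = 52×53×105/6 = 48230
∑_{k=53}^{59} k² = 70210 - 48230 = 21980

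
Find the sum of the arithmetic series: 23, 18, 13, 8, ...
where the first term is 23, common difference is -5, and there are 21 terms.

Sₙ = n/2 × (first + last)
Last term = a + (n-1)d = 23 + (21-1)×(-5) = -77
S_21 = 21/2 × (23 + (-77))
S_21 = 21/2 × (-54) = -567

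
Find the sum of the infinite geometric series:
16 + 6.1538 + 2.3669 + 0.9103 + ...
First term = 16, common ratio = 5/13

For |r| < 1, S = a / (1 - r)
S = 16 / (1 - (5/13))
S = 16 / (8/13)
S = 26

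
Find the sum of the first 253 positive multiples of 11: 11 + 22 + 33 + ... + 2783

Factor out 11: = 11(1 + 2 + ... + 253) = 11 × n(n+1)/2
= 11 × 253×254/2
= 11 × 32131
= 353441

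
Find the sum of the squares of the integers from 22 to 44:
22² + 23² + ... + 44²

Use ∑_{k=1}^{n} k² = n(n+1)(2n+1)/6, then subtract the first 21 terms.
∑_{k=1}^{44} k² = 44×45×89/6 = 29370
∑_{k=1}^{21} k² = 21×22×43/6 = 3311
∑_{k=22}^{44} k² = 29370 - 3311 = 26059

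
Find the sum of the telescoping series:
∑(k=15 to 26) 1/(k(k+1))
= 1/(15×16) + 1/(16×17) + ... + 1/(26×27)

Partial fractions: 1/(k(k+1)) = 1/k - 1/(k+1)
The series telescopes:
= (1/15 - 1/16) + (1/16 - 1/17) + ... + (1/26 - 1/27)
= 1/15 - 1/27
= 4/135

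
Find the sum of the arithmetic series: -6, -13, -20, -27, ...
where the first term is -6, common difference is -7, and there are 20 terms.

Sₙ = n/2 × (first + last)
Last term = a + (n-1)d = -6 + (20-1)×(-7) = -139
S_20 = 20/2 × (-6 + (-139))
S_20 = 20/2 × (-145) = -1450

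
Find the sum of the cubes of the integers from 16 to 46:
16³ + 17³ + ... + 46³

Use ∑_{k=1}^{n} k³ = [n(n+1)/2]², then subtract the first 15 terms.
∑_{k=1}^{46} k³ = [46×47/2]² = 1081² = 1168561
∑_{k=1}^{15} k³ = [15×16/2]² = 120² = 14400
∑_{k=16}^{46} k³ = 1168561 - 14400 = 1154161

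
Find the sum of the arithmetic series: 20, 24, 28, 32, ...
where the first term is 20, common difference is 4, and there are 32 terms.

Sₙ = n/2 × (first + last)
Last term = a + (n-1)d = 20 + (32-1)×4 = 144
S_32 = 32/2 × (20 + 144)
S_32 = 32/2 × 164 = 2624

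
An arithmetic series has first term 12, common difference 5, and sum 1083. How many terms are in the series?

Using S = n/2 × [2a + (n-1)d]
1083 = n/2 × [2(12) + (n-1)(5)]
1083 = n/2 × [24 + 5n - 5]
2166 = n × [19 + 5n]
5n² + (19)n - 2166 = 0
Discriminant: Δ = (19)² - 4(5)(-2166) = 361 + 43320 = 43681
√Δ = 209
n = [-(19) + √Δ] / (2·5) = (-19 + 209) / 10 = 190 / 10 = 19
(The negative root is discarded since n must be a positive integer.)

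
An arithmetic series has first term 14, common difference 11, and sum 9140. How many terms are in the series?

Using S = n/2 × [2a + (n-1)d]
9140 = n/2 × [2(14) + (n-1)(11)]
9140 = n/2 × [28 + 11n - 11]
18280 = n × [17 + 11n]
11n² + (17)n - 18280 = 0
Discriminant: Δ = (17)² - 4(11)(-18280) = 289 + 804320 = 804609
√Δ = 897
n = [-(17) + √Δ] / (2·11) = (-17 + 897) / 22 = 880 / 22 = 40
(The negative root is discarded since n must be a positive integer.)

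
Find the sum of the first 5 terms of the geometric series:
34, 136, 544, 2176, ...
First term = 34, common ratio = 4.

Sₙ = a(1 - rⁿ) / (1 - r)
S_5 = 34(1 - 4^5) / (1 - 4)
S_5 = 34(1 - 1024) / (-3)
S_5 = 11594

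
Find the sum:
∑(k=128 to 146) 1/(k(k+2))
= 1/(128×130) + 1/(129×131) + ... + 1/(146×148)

Partial fractions: 1/(k(k+2)) = (1/2)[1/k - 1/(k+2)]
Telescoping leaves the first two and last two terms:
= (1/2)[1/128 + 1/129 - 1/147 - 1/148]
= 20007/19957504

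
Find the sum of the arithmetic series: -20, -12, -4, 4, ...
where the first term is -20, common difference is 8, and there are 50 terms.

Sₙ = n/2 × (first + last)
Last term = a + (n-1)d = -20 + (50-1)×8 = 372
S_50 = 50/2 × (-20 + 372)
S_50 = 50/2 × 352 = 8800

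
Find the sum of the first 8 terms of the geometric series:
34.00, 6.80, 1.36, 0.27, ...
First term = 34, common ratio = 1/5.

Sₙ = a(1 - rⁿ) / (1 - r)
S_8 = 34(1 - (1/5)^8) / (1 - (1/5))
S_8 = 34(1 - (1/390625)) / (4/5)
S_8 = 3320304/78125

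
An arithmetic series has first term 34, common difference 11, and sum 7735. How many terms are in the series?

Using S = n/2 × [2a + (n-1)d]
7735 = n/2 × [2(34) + (n-1)(11)]
7735 = n/2 × [68 + 11n - 11]
15470 = n × [57 + 11n]
11n² + (57)n - 15470 = 0
Discriminant: Δ = (57)² - 4(11)(-15470) = 3249 + 680680 = 683929
√Δ = 827
n = [-(57) + √Δ] / (2·11) = (-57 + 827) / 22 = 770 / 22 = 35
(The negative root is discarded since n must be a positive integer.)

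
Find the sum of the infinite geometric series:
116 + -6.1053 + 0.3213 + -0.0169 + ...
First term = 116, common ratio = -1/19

For |r| < 1, S = a / (1 - r)
S = 116 / (1 - (-1/19))
S = 116 / (20/19)
S = 551/5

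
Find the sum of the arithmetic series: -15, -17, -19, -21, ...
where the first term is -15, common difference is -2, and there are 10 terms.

Sₙ = n/2 × (first + last)
Last term = a + (n-1)d = -15 + (10-1)×(-2) = -33
S_10 = 10/2 × (-15 + (-33))
S_10 = 10/2 × (-48) = -240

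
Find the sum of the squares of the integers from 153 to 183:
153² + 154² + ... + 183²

Use ∑_{k=1}^{n} k² = n(n+1)(2n+1)/6, then subtract the first 152 terms.
∑_{k=1}^{183} k² = 183×184×367/6 = 2059604
∑_{k=1}^{152} k² = 152×153×305/6 = 1182180
∑_{k=153}^{183} k² = 2059604 - 1182180 = 877424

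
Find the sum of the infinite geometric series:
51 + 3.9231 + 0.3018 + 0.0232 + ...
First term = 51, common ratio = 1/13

For |r| < 1, S = a / (1 - r)
S = 51 / (1 - (1/13))
S = 51 / (12/13)
S = 221/4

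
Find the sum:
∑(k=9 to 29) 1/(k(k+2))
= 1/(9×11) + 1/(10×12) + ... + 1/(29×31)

Partial fractions: 1/(k(k+2)) = (1/2)[1/k - 1/(k+2)]
Telescoping leaves the first two and last two terms:
= (1/2)[1/9 + 1/10 - 1/30 - 1/31]
= 203/2790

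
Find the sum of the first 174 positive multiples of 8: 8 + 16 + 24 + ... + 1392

Factor out 8: = 8(1 + 2 + ... + 174) = 8 × n(n+1)/2
= 8 × 174×175/2
= 8 × 15225
= 121800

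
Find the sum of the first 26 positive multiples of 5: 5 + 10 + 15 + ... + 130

Factor out 5: = 5(1 + 2 + ... + 26) = 5 × n(n+1)/2
= 5 × 26×27/2
= 5 × 351
= 1755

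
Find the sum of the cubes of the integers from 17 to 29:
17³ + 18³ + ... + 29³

Use ∑_{k=1}^{n} k³ = [n(n+1)/2]², then subtract the first 16 terms.
∑_{k=1}^{29} k³ = [29×30/2]² = 435² = 189225
∑_{k=1}^{16} k³ = [16×17/2]² = 136² = 18496
∑_{k=17}^{29} k³ = 189225 - 18496 = 170729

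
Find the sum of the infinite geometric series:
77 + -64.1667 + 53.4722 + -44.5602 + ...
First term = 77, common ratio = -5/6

For |r| < 1, S = a / (1 - r)
S = 77 / (1 - (-5/6))
S = 77 / (11/6)
S = 42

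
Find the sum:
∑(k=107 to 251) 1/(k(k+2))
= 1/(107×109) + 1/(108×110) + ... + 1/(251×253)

Partial fractions: 1/(k(k+2)) = (1/2)[1/k - 1/(k+2)]
Telescoping leaves the first two and last two terms:
= (1/2)[1/107 + 1/108 - 1/252 - 1/253]
= 54665/10232838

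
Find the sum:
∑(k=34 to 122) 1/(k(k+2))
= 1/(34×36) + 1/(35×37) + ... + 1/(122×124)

Partial fractions: 1/(k(k+2)) = (1/2)[1/k - 1/(k+2)]
Telescoping leaves the first two and last two terms:
= (1/2)[1/34 + 1/35 - 1/123 - 1/124]
= 379229/18149880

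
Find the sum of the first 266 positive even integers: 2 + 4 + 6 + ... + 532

Sum of first n even numbers = n(n+1)
= 266×267
= 71022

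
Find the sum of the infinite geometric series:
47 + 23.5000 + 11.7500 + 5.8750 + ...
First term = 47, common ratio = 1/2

For |r| < 1, S = a / (1 - r)
S = 47 / (1 - (1/2))
S = 47 / (1/2)
S = 94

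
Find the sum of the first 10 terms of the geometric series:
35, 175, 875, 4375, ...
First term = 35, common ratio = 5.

Sₙ = a(1 - rⁿ) / (1 - r)
S_10 = 35(1 - 5^10) / (1 - 5)
S_10 = 35(1 - 9765625) / (-4)
S_10 = 85449210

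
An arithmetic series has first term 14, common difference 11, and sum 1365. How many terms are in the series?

Using S = n/2 × [2a + (n-1)d]
1365 = n/2 × [2(14) + (n-1)(11)]
1365 = n/2 × [28 + 11n - 11]
2730 = n × [17 + 11n]
11n² + (17)n - 2730 = 0
Discriminant: Δ = (17)² - 4(11)(-2730) = 289 + 120120 = 120409
√Δ = 347
n = [-(17) + √Δ] / (2·11) = (-17 + 347) / 22 = 330 / 22 = 15
(The negative root is discarded since n must be a positive integer.)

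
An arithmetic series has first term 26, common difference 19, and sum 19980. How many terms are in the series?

Using S = n/2 × [2a + (n-1)d]
19980 = n/2 × [2(26) + (n-1)(19)]
19980 = n/2 × [52 + 19n - 19]
39960 = n × [33 + 19n]
19n² + (33)n - 39960 = 0
Discriminant: Δ = (33)² - 4(19)(-39960) = 1089 + 3036960 = 3038049
√Δ = 1743
n = [-(33) + √Δ] / (2·19) = (-33 + 1743) / 38 = 1710 / 38 = 45
(The negative root is discarded since n must be a positive integer.)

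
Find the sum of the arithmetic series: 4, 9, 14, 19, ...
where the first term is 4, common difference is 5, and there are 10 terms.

Sₙ = n/2 × (first + last)
Last term = a + (n-1)d = 4 + (10-1)×5 = 49
S_10 = 10/2 × (4 + 49)
S_10 = 10/2 × 53 = 265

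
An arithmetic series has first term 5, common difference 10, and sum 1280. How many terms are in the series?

Using S = n/2 × [2a + (n-1)d]
1280 = n/2 × [2(5) + (n-1)(10)]
1280 = n/2 × [10 + 10n - 10]
2560 = n × [0 + 10n]
10n² + (0)n - 2560 = 0
Discriminant: Δ = (0)² - 4(10)(-2560) = 0 + 102400 = 102400
√Δ = 320
n = [-(0) + √Δ] / (2·10) = (0 + 320) / 20 = 320 / 20 = 16
(The negative root is discarded since n must be a positive integer.)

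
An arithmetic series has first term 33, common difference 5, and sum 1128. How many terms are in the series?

Using S = n/2 × [2a + (n-1)d]
1128 = n/2 × [2(33) + (n-1)(5)]
1128 = n/2 × [66 + 5n - 5]
2256 = n × [61 + 5n]
5n² + (61)n - 2256 = 0
Discriminant: Δ = (61)² - 4(5)(-2256) = 3721 + 45120 = 48841
√Δ = 221
n = [-(61) + √Δ] / (2·5) = (-61 + 221) / 10 = 160 / 10 = 16
(The negative root is discarded since n must be a positive integer.)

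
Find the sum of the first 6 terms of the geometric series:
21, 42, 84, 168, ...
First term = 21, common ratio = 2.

Sₙ = a(1 - rⁿ) / (1 - r)
S_6 = 21(1 - 2^6) / (1 - 2)
S_6 = 21(1 - 64) / (-1)
S_6 = 1323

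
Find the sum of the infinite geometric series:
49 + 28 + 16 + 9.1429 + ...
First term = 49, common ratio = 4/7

For |r| < 1, S = a / (1 - r)
S = 49 / (1 - (4/7))
S = 49 / (3/7)
S = 343/3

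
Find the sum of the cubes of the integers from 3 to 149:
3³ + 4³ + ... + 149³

Use ∑_{k=1}^{n} k³ = [n(n+1)/2]², then subtract the first 2 terms.
∑_{k=1}^{149} k³ = [149×150/2]² = 11175² = 124880625
∑_{k=1}^{2} k³ = [2×3/2]² = 3² = 9
∑_{k=3}^{149} k³ = 124880625 - 9 = 124880616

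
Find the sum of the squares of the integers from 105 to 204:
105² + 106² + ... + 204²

Use ∑_{k=1}^{n} k² = n(n+1)(2n+1)/6, then subtract the first 104 terms.
∑_{k=1}^{204} k² = 204×205×409/6 = 2850730
∑_{k=1}^{104} k² = 104×105×209/6 = 380380
∑_{k=105}^{204} k² = 2850730 - 380380 = 2470350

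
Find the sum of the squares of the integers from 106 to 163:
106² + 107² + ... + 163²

Use ∑_{k=1}^{n} k² = n(n+1)(2n+1)/6, then subtract the first 105 terms.
∑_{k=1}^{163} k² = 163×164×327/6 = 1456894
∑_{k=1}^{105} k² = 105×106×211/6 = 391405
∑_{k=106}^{163} k² = 1456894 - 391405 = 1065489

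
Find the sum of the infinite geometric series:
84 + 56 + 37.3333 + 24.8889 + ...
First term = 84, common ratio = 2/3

For |r| < 1, S = a / (1 - r)
S = 84 / (1 - (2/3))
S = 84 / (1/3)
S = 252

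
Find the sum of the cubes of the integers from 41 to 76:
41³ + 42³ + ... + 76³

Use ∑_{k=1}^{n} k³ = [n(n+1)/2]², then subtract the first 40 terms.
∑_{k=1}^{76} k³ = [76×77/2]² = 2926² = 8561476
∑_{k=1}^{40} k³ = [40×41/2]² = 820² = 672400
∑_{k=41}^{76} k³ = 8561476 - 672400 = 7889076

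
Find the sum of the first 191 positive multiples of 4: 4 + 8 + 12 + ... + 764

Factor out 4: = 4(1 + 2 + ... + 191) = 4 × n(n+1)/2
= 4 × 191×192/2
= 4 × 18336
= 73344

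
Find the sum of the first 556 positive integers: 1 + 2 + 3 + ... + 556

Formula: ∑k = n(n+1)/2
= 556×557/2
= 309692/2
= 154846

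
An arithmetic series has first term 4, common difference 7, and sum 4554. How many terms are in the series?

Using S = n/2 × [2a + (n-1)d]
4554 = n/2 × [2(4) + (n-1)(7)]
4554 = n/2 × [8 + 7n - 7]
9108 = n × [1 + 7n]
7n² + (1)n - 9108 = 0
Discriminant: Δ = (1)² - 4(7)(-9108) = 1 + 255024 = 255025
√Δ = 505
n = [-(1) + √Δ] / (2·7) = (-1 + 505) / 14 = 504 / 14 = 36
(The negative root is discarded since n must be a positive integer.)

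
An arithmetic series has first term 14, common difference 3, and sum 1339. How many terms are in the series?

Using S = n/2 × [2a + (n-1)d]
1339 = n/2 × [2(14) + (n-1)(3)]
1339 = n/2 × [28 + 3n - 3]
2678 = n × [25 + 3n]
3n² + (25)n - 2678 = 0
Discriminant: Δ = (25)² - 4(3)(-2678) = 625 + 32136 = 32761
√Δ = 181
n = [-(25) + √Δ] / (2·3) = (-25 + 181) / 6 = 156 / 6 = 26
(The negative root is discarded since n must be a positive integer.)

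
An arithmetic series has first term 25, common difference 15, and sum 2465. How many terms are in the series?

Using S = n/2 × [2a + (n-1)d]
2465 = n/2 × [2(25) + (n-1)(15)]
2465 = n/2 × [50 + 15n - 15]
4930 = n × [35 + 15n]
15n² + (35)n - 4930 = 0
Discriminant: Δ = (35)² - 4(15)(-4930) = 1225 + 295800 = 297025
√Δ = 545
n = [-(35) + √Δ] / (2·15) = (-35 + 545) / 30 = 510 / 30 = 17
(The negative root is discarded since n must be a positive integer.)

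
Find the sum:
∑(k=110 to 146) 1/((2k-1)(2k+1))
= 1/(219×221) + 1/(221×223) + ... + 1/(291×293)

Partial fractions: 1/((2k-1)(2k+1)) = (1/2)[1/(2k-1) - 1/(2k+1)]
The series telescopes:
= (1/2)[1/219 - 1/293]
= 37/64167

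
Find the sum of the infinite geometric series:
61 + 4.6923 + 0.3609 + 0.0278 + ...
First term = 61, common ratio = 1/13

For |r| < 1, S = a / (1 - r)
S = 61 / (1 - (1/13))
S = 61 / (12/13)
S = 793/12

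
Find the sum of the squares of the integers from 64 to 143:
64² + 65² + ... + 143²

Use ∑_{k=1}^{n} k² = n(n+1)(2n+1)/6, then subtract the first 63 terms.
∑_{k=1}^{143} k² = 143×144×287/6 = 984984
∑_{k=1}^{63} k² = 63×64×127/6 = 85344
∑_{k=64}^{143} k² = 984984 - 85344 = 899640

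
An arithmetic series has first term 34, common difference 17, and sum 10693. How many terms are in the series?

Using S = n/2 × [2a + (n-1)d]
10693 = n/2 × [2(34) + (n-1)(17)]
10693 = n/2 × [68 + 17n - 17]
21386 = n × [51 + 17n]
17n² + (51)n - 21386 = 0
Discriminant: Δ = (51)² - 4(17)(-21386) = 2601 + 1454248 = 1456849
√Δ = 1207
n = [-(51) + √Δ] / (2·17) = (-51 + 1207) / 34 = 1156 / 34 = 34
(The negative root is discarded since n must be a positive integer.)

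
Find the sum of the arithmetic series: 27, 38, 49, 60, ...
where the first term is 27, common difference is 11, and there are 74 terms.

Sₙ = n/2 × (first + last)
Last term = a + (n-1)d = 27 + (74-1)×11 = 830
S_74 = 74/2 × (27 + 830)
S_74 = 74/2 × 857 = 31709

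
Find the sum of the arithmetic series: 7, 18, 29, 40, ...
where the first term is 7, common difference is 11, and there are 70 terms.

Sₙ = n/2 × (first + last)
Last term = a + (n-1)d = 7 + (70-1)×11 = 766
S_70 = 70/2 × (7 + 766)
S_70 = 70/2 × 773 = 27055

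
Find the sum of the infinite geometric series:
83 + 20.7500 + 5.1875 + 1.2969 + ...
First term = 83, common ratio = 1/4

For |r| < 1, S = a / (1 - r)
S = 83 / (1 - (1/4))
S = 83 / (3/4)
S = 332/3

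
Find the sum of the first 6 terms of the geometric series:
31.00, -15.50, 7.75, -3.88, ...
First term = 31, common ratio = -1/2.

Sₙ = a(1 - rⁿ) / (1 - r)
S_6 = 31(1 - (-1/2)^6) / (1 - (-1/2))
S_6 = 31(1 - (1/64)) / (3/2)
S_6 = 651/32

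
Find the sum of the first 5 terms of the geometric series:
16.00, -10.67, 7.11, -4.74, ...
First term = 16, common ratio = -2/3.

Sₙ = a(1 - rⁿ) / (1 - r)
S_5 = 16(1 - (-2/3)^5) / (1 - (-2/3))
S_5 = 16(1 - (-32/243)) / (5/3)
S_5 = 880/81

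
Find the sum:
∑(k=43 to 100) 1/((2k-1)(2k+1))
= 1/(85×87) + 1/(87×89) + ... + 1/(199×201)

Partial fractions: 1/((2k-1)(2k+1)) = (1/2)[1/(2k-1) - 1/(2k+1)]
The series telescopes:
= (1/2)[1/85 - 1/201]
= 58/17085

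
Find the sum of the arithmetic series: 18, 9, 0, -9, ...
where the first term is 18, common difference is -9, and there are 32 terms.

Sₙ = n/2 × (first + last)
Last term = a + (n-1)d = 18 + (32-1)×(-9) = -261
S_32 = 32/2 × (18 + (-261))
S_32 = 32/2 × (-243) = -3888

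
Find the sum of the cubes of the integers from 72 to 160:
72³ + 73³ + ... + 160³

Use ∑_{k=1}^{n} k³ = [n(n+1)/2]², then subtract the first 71 terms.
∑_{k=1}^{160} k³ = [160×161/2]² = 12880² = 165894400
∑_{k=1}^{71} k³ = [71×72/2]² = 2556² = 6533136
∑_{k=72}^{160} k³ = 165894400 - 6533136 = 159361264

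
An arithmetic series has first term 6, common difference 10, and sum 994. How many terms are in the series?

Using S = n/2 × [2a + (n-1)d]
994 = n/2 × [2(6) + (n-1)(10)]
994 = n/2 × [12 + 10n - 10]
1988 = n × [2 + 10n]
10n² + (2)n - 1988 = 0
Discriminant: Δ = (2)² - 4(10)(-1988) = 4 + 79520 = 79524
√Δ = 282
n = [-(2) + √Δ] / (2·10) = (-2 + 282) / 20 = 280 / 20 = 14
(The negative root is discarded since n must be a positive integer.)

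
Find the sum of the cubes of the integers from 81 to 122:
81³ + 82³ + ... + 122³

Use ∑_{k=1}^{n} k³ = [n(n+1)/2]², then subtract the first 80 terms.
∑_{k=1}^{122} k³ = [122×123/2]² = 7503² = 56295009
∑_{k=1}^{80} k³ = [80×81/2]² = 3240² = 10497600
∑_{k=81}^{122} k³ = 56295009 - 10497600 = 45797409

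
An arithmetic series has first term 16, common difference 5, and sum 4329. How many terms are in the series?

Using S = n/2 × [2a + (n-1)d]
4329 = n/2 × [2(16) + (n-1)(5)]
4329 = n/2 × [32 + 5n - 5]
8658 = n × [27 + 5n]
5n² + (27)n - 8658 = 0
Discriminant: Δ = (27)² - 4(5)(-8658) = 729 + 173160 = 173889
√Δ = 417
n = [-(27) + √Δ] / (2·5) = (-27 + 417) / 10 = 390 / 10 = 39
(The negative root is discarded since n must be a positive integer.)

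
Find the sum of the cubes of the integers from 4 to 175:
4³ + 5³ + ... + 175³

Use ∑_{k=1}^{n} k³ = [n(n+1)/2]², then subtract the first 3 terms.
∑_{k=1}^{175} k³ = [175×176/2]² = 15400² = 237160000
∑_{k=1}^{3} k³ = [3×4/2]² = 6² = 36
∑_{k=4}^{175} k³ = 237160000 - 36 = 237159964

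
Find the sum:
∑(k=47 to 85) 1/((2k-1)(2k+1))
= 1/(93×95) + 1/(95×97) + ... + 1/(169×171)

Partial fractions: 1/((2k-1)(2k+1)) = (1/2)[1/(2k-1) - 1/(2k+1)]
The series telescopes:
= (1/2)[1/93 - 1/171]
= 13/5301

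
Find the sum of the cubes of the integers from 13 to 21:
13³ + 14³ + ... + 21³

Use ∑_{k=1}^{n} k³ = [n(n+1)/2]², then subtract the first 12 terms.
∑_{k=1}^{21} k³ = [21×22/2]² = 231² = 53361
∑_{k=1}^{12} k³ = [12×13/2]² = 78² = 6084
∑_{k=13}^{21} k³ = 53361 - 6084 = 47277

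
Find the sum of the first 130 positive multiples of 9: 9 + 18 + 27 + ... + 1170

Factor out 9: = 9(1 + 2 + ... + 130) = 9 × n(n+1)/2
= 9 × 130×131/2
= 9 × 8515
= 76635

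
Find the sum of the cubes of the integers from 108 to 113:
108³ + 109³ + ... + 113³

Use ∑_{k=1}^{n} k³ = [n(n+1)/2]², then subtract the first 107 terms.
∑_{k=1}^{113} k³ = [113×114/2]² = 6441² = 41486481
∑_{k=1}^{107} k³ = [107×108/2]² = 5778² = 33385284
∑_{k=108}^{113} k³ = 41486481 - 33385284 = 8101197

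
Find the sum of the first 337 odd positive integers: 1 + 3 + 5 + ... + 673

Sum of first n odd numbers = n²
= 337²
= 113569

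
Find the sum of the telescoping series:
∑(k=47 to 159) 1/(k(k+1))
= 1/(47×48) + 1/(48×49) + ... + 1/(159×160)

Partial fractions: 1/(k(k+1)) = 1/k - 1/(k+1)
The series telescopes:
= (1/47 - 1/48) + (1/48 - 1/49) + ... + (1/159 - 1/160)
= 1/47 - 1/160
= 113/7520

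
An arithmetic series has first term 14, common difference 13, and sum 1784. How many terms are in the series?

Using S = n/2 × [2a + (n-1)d]
1784 = n/2 × [2(14) + (n-1)(13)]
1784 = n/2 × [28 + 13n - 13]
3568 = n × [15 + 13n]
13n² + (15)n - 3568 = 0
Discriminant: Δ = (15)² - 4(13)(-3568) = 225 + 185536 = 185761
√Δ = 431
n = [-(15) + √Δ] / (2·13) = (-15 + 431) / 26 = 416 / 26 = 16
(The negative root is discarded since n must be a positive integer.)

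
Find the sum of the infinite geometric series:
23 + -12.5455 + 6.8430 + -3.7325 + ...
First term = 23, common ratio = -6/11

For |r| < 1, S = a / (1 - r)
S = 23 / (1 - (-6/11))
S = 23 / (17/11)
S = 253/17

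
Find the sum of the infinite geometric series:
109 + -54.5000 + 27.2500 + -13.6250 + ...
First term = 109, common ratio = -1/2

For |r| < 1, S = a / (1 - r)
S = 109 / (1 - (-1/2))
S = 109 / (3/2)
S = 218/3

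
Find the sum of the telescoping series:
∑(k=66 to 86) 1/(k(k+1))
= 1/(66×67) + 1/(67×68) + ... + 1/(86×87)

Partial fractions: 1/(k(k+1)) = 1/k - 1/(k+1)
The series telescopes:
= (1/66 - 1/67) + (1/67 - 1/68) + ... + (1/86 - 1/87)
= 1/66 - 1/87
= 7/1914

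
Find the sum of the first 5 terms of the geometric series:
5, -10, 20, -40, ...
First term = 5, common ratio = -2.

Sₙ = a(1 - rⁿ) / (1 - r)
S_5 = 5(1 - (-2)^5) / (1 - (-2))
S_5 = 5(1 - (-32)) / (3)
S_5 = 55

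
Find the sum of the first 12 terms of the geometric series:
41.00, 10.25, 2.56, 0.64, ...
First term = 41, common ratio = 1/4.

Sₙ = a(1 - rⁿ) / (1 - r)
S_12 = 41(1 - (1/4)^12) / (1 - (1/4))
S_12 = 41(1 - (1/16777216)) / (3/4)
S_12 = 229288605/4194304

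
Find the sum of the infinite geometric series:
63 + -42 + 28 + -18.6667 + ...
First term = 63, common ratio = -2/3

For |r| < 1, S = a / (1 - r)
S = 63 / (1 - (-2/3))
S = 63 / (5/3)
S = 189/5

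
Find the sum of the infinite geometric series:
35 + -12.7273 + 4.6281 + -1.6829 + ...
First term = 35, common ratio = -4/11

For |r| < 1, S = a / (1 - r)
S = 35 / (1 - (-4/11))
S = 35 / (15/11)
S = 77/3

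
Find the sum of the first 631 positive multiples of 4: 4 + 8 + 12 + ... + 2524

Factor out 4: = 4(1 + 2 + ... + 631) = 4 × n(n+1)/2
= 4 × 631×632/2
= 4 × 199396
= 797584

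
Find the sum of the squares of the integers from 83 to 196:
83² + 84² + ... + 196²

Use ∑_{k=1}^{n} k² = n(n+1)(2n+1)/6, then subtract the first 82 terms.
∑_{k=1}^{196} k² = 196×197×393/6 = 2529086
∑_{k=1}^{82} k² = 82×83×165/6 = 187165
∑_{k=83}^{196} k² = 2529086 - 187165 = 2341921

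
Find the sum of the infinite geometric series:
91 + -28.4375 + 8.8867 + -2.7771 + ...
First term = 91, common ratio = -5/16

For |r| < 1, S = a / (1 - r)
S = 91 / (1 - (-5/16))
S = 91 / (21/16)
S = 208/3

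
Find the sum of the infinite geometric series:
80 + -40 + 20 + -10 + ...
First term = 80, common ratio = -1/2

For |r| < 1, S = a / (1 - r)
S = 80 / (1 - (-1/2))
S = 80 / (3/2)
S = 160/3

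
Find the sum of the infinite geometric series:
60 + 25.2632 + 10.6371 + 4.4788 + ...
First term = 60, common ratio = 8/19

For |r| < 1, S = a / (1 - r)
S = 60 / (1 - (8/19))
S = 60 / (11/19)
S = 1140/11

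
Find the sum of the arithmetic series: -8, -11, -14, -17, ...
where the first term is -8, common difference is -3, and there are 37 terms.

Sₙ = n/2 × (first + last)
Last term = a + (n-1)d = -8 + (37-1)×(-3) = -116
S_37 = 37/2 × (-8 + (-116))
S_37 = 37/2 × (-124) = -2294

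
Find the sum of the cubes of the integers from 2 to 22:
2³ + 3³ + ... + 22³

Use ∑_{k=1}^{n} k³ = [n(n+1)/2]², then subtract the first 1 terms.
∑_{k=1}^{22} k³ = [22×23/2]² = 253² = 64009
∑_{k=1}^{1} k³ = [1×2/2]² = 1² = 1
∑_{k=2}^{22} k³ = 64009 - 1 = 64008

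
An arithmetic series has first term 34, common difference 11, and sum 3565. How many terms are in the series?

Using S = n/2 × [2a + (n-1)d]
3565 = n/2 × [2(34) + (n-1)(11)]
3565 = n/2 × [68 + 11n - 11]
7130 = n × [57 + 11n]
11n² + (57)n - 7130 = 0
Discriminant: Δ = (57)² - 4(11)(-7130) = 3249 + 313720 = 316969
√Δ = 563
n = [-(57) + √Δ] / (2·11) = (-57 + 563) / 22 = 506 / 22 = 23
(The negative root is discarded since n must be a positive integer.)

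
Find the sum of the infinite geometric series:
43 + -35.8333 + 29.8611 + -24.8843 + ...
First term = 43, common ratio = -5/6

For |r| < 1, S = a / (1 - r)
S = 43 / (1 - (-5/6))
S = 43 / (11/6)
S = 258/11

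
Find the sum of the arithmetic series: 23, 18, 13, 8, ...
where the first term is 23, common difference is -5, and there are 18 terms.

Sₙ = n/2 × (first + last)
Last term = a + (n-1)d = 23 + (18-1)×(-5) = -62
S_18 = 18/2 × (23 + (-62))
S_18 = 18/2 × (-39) = -351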